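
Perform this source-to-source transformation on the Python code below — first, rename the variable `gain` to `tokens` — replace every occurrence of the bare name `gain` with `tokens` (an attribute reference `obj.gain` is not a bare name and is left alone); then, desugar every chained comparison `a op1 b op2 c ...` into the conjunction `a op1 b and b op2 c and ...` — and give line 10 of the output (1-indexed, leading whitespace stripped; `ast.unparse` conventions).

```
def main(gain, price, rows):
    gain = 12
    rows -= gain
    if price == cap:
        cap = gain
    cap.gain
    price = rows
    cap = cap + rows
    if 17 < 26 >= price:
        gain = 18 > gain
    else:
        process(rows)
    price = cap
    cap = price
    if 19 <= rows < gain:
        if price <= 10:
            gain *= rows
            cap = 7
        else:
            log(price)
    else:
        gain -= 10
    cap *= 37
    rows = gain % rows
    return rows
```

Transformed code:
def main(tokens, price, rows):
    tokens = 12
    rows -= tokens
    if price == cap:
        cap = tokens
    cap.gain
    price = rows
    cap = cap + rows
    if 17 < 26 and 26 >= price:
        tokens = 18 > tokens
    else:
        process(rows)
    price = cap
    cap = price
    if 19 <= rows and rows < tokens:
        if price <= 10:
            tokens *= rows
            cap = 7
        else:
            log(price)
    else:
        tokens -= 10
    cap *= 37
    rows = tokens % rows
    return rows

tokens = 18 > tokens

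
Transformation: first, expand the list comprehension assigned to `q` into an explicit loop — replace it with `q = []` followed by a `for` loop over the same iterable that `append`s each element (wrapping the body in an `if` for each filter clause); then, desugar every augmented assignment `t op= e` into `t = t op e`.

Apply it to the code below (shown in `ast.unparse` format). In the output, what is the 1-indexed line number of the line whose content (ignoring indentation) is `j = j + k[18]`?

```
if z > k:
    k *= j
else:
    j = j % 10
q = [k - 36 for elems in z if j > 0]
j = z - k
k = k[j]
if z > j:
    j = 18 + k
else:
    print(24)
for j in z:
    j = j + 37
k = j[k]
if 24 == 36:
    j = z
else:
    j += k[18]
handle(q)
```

21

Transformed code:
if z > k:
    k = k * j
else:
    j = j % 10
q = []
for elems in z:
    if j > 0:
        q.append(k - 36)
j = z - k
k = k[j]
if z > j:
    j = 18 + k
else:
    print(24)
for j in z:
    j = j + 37
k = j[k]
if 24 == 36:
    j = z
else:
    j = j + k[18]
handle(q)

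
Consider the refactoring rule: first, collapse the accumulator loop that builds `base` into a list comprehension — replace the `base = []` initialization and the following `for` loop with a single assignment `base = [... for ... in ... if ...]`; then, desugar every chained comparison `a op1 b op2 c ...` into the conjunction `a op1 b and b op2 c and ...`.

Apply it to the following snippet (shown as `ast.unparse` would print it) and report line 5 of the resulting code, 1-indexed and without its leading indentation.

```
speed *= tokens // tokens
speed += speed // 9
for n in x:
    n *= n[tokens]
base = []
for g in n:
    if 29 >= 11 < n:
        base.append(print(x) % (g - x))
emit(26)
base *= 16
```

base = [print(x) % (g - x) for g in n if 29 >= 11 and 11 < n]

Transformed code:
speed *= tokens // tokens
speed += speed // 9
for n in x:
    n *= n[tokens]
base = [print(x) % (g - x) for g in n if 29 >= 11 and 11 < n]
emit(26)
base *= 16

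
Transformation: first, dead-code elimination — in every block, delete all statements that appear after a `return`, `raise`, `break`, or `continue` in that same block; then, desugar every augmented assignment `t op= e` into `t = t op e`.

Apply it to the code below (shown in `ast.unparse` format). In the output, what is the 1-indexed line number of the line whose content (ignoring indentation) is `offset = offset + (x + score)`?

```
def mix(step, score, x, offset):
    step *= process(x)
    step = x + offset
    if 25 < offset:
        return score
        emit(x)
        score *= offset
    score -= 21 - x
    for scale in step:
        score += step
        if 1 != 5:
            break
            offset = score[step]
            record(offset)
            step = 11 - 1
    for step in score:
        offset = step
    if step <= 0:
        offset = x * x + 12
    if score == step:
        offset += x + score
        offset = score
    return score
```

Transformed code:
def mix(step, score, x, offset):
    step = step * process(x)
    step = x + offset
    if 25 < offset:
        return score
    score = score - (21 - x)
    for scale in step:
        score = score + step
        if 1 != 5:
            break
    for step in score:
        offset = step
    if step <= 0:
        offset = x * x + 12
    if score == step:
        offset = offset + (x + score)
        offset = score
    return score

16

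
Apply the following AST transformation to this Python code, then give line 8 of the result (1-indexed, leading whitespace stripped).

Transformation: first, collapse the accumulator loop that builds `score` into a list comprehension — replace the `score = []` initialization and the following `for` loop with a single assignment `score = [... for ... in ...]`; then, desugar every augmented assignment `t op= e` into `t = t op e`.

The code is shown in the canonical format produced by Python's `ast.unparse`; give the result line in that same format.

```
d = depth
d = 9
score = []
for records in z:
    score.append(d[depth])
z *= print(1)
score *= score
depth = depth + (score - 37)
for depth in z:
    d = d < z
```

Transformed code:
d = depth
d = 9
score = [d[depth] for records in z]
z = z * print(1)
score = score * score
depth = depth + (score - 37)
for depth in z:
    d = d < z

d = d < z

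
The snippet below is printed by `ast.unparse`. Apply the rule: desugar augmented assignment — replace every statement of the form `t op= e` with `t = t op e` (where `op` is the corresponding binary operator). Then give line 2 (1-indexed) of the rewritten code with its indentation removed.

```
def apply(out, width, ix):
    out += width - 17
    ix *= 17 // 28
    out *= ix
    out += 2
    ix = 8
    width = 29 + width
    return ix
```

out = out + (width - 17)

Transformed code:
def apply(out, width, ix):
    out = out + (width - 17)
    ix = ix * (17 // 28)
    out = out * ix
    out = out + 2
    ix = 8
    width = 29 + width
    return ix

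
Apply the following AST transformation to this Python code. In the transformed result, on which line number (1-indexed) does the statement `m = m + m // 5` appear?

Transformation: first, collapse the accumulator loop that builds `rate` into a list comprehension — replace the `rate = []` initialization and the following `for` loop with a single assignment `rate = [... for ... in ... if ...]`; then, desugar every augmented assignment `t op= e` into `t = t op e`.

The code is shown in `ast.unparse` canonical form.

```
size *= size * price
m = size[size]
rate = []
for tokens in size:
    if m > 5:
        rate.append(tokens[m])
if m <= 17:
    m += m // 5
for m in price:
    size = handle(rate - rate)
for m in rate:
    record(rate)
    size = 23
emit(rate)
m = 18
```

Transformed code:
size = size * (size * price)
m = size[size]
rate = [tokens[m] for tokens in size if m > 5]
if m <= 17:
    m = m + m // 5
for m in price:
    size = handle(rate - rate)
for m in rate:
    record(rate)
    size = 23
emit(rate)
m = 18

5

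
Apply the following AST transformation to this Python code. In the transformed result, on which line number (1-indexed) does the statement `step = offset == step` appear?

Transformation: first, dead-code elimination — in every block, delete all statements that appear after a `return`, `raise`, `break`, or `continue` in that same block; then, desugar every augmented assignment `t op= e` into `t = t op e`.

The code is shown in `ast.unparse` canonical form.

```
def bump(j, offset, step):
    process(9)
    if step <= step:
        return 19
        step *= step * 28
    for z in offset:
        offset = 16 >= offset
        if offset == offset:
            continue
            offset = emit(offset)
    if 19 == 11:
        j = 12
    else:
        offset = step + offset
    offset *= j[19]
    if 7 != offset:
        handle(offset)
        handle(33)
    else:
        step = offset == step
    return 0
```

Transformed code:
def bump(j, offset, step):
    process(9)
    if step <= step:
        return 19
    for z in offset:
        offset = 16 >= offset
        if offset == offset:
            continue
    if 19 == 11:
        j = 12
    else:
        offset = step + offset
    offset = offset * j[19]
    if 7 != offset:
        handle(offset)
        handle(33)
    else:
        step = offset == step
    return 0

18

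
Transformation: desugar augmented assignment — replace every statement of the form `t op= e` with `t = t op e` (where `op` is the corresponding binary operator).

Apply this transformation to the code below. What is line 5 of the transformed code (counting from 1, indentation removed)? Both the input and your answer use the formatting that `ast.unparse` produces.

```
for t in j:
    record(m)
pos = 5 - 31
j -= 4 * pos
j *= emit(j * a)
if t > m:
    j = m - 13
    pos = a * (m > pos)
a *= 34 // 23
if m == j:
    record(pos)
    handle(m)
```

j = j * emit(j * a)

Transformed code:
for t in j:
    record(m)
pos = 5 - 31
j = j - 4 * pos
j = j * emit(j * a)
if t > m:
    j = m - 13
    pos = a * (m > pos)
a = a * (34 // 23)
if m == j:
    record(pos)
    handle(m)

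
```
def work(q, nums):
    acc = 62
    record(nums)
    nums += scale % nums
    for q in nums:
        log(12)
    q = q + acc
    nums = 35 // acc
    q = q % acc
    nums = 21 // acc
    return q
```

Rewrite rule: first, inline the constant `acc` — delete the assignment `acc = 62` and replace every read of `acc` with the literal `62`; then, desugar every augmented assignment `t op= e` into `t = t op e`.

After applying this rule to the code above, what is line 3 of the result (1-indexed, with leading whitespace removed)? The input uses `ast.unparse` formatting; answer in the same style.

Transformed code:
def work(q, nums):
    record(nums)
    nums = nums + scale % nums
    for q in nums:
        log(12)
    q = q + 62
    nums = 35 // 62
    q = q % 62
    nums = 21 // 62
    return q

nums = nums + scale % nums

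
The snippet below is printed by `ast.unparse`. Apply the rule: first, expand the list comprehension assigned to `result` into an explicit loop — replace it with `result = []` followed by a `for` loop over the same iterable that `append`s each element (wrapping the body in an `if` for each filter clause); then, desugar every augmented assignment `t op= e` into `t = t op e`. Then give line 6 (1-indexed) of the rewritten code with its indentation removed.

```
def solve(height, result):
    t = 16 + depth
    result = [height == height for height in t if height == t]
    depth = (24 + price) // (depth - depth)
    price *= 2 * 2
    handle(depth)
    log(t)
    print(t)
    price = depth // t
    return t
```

Transformed code:
def solve(height, result):
    t = 16 + depth
    result = []
    for height in t:
        if height == t:
            result.append(height == height)
    depth = (24 + price) // (depth - depth)
    price = price * (2 * 2)
    handle(depth)
    log(t)
    print(t)
    price = depth // t
    return t

result.append(height == height)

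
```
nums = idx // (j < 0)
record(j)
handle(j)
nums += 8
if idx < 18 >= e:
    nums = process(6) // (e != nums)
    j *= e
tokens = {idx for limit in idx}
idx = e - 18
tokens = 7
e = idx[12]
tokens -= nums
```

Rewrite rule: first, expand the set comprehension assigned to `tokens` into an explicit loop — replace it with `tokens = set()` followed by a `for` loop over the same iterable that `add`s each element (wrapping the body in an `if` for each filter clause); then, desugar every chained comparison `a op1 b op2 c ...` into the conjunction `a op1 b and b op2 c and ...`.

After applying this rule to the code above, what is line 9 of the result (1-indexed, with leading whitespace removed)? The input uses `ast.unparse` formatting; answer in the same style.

Transformed code:
nums = idx // (j < 0)
record(j)
handle(j)
nums += 8
if idx < 18 and 18 >= e:
    nums = process(6) // (e != nums)
    j *= e
tokens = set()
for limit in idx:
    tokens.add(idx)
idx = e - 18
tokens = 7
e = idx[12]
tokens -= nums

for limit in idx:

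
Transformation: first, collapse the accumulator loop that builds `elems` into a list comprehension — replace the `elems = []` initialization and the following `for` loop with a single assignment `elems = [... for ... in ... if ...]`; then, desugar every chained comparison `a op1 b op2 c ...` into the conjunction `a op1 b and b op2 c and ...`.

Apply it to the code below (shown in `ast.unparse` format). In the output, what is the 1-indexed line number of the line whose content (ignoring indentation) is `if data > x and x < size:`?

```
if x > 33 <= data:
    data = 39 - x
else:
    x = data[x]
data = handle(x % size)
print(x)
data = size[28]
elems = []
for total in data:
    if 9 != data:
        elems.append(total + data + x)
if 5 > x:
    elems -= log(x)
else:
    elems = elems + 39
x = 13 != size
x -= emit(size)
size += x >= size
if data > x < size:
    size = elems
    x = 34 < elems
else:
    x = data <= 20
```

16

Transformed code:
if x > 33 and 33 <= data:
    data = 39 - x
else:
    x = data[x]
data = handle(x % size)
print(x)
data = size[28]
elems = [total + data + x for total in data if 9 != data]
if 5 > x:
    elems -= log(x)
else:
    elems = elems + 39
x = 13 != size
x -= emit(size)
size += x >= size
if data > x and x < size:
    size = elems
    x = 34 < elems
else:
    x = data <= 20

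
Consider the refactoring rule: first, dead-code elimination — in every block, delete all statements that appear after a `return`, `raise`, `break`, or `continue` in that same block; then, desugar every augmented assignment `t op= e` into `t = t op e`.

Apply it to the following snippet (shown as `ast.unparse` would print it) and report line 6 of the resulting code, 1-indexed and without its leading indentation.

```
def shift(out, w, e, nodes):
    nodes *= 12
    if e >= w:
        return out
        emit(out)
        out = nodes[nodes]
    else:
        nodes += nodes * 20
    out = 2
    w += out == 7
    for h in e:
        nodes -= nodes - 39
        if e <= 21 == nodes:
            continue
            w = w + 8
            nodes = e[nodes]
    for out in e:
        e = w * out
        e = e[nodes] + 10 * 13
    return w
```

nodes = nodes + nodes * 20

Transformed code:
def shift(out, w, e, nodes):
    nodes = nodes * 12
    if e >= w:
        return out
    else:
        nodes = nodes + nodes * 20
    out = 2
    w = w + (out == 7)
    for h in e:
        nodes = nodes - (nodes - 39)
        if e <= 21 == nodes:
            continue
    for out in e:
        e = w * out
        e = e[nodes] + 10 * 13
    return w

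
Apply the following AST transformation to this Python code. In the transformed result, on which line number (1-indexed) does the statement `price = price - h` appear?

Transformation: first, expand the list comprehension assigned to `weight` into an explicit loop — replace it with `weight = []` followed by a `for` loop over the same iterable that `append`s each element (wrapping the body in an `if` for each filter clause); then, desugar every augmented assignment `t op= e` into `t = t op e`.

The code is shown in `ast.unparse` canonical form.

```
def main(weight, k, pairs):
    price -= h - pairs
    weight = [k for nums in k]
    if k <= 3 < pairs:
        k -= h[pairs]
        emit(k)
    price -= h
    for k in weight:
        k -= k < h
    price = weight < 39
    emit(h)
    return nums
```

9

Transformed code:
def main(weight, k, pairs):
    price = price - (h - pairs)
    weight = []
    for nums in k:
        weight.append(k)
    if k <= 3 < pairs:
        k = k - h[pairs]
        emit(k)
    price = price - h
    for k in weight:
        k = k - (k < h)
    price = weight < 39
    emit(h)
    return nums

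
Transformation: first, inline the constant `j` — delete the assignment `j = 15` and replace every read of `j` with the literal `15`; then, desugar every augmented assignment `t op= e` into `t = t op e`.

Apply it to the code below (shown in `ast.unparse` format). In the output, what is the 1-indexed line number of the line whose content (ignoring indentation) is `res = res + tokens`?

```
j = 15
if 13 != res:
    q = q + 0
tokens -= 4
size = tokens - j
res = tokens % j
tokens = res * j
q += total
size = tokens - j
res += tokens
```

9

Transformed code:
if 13 != res:
    q = q + 0
tokens = tokens - 4
size = tokens - 15
res = tokens % 15
tokens = res * 15
q = q + total
size = tokens - 15
res = res + tokens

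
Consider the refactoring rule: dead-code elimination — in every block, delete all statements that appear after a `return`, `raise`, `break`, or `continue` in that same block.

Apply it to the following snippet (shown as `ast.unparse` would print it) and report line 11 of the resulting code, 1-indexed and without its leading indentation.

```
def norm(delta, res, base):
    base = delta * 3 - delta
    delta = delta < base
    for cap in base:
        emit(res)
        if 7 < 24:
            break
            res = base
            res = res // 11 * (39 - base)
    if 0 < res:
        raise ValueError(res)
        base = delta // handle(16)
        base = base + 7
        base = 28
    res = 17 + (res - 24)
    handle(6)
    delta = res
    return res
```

Transformed code:
def norm(delta, res, base):
    base = delta * 3 - delta
    delta = delta < base
    for cap in base:
        emit(res)
        if 7 < 24:
            break
    if 0 < res:
        raise ValueError(res)
    res = 17 + (res - 24)
    handle(6)
    delta = res
    return res

handle(6)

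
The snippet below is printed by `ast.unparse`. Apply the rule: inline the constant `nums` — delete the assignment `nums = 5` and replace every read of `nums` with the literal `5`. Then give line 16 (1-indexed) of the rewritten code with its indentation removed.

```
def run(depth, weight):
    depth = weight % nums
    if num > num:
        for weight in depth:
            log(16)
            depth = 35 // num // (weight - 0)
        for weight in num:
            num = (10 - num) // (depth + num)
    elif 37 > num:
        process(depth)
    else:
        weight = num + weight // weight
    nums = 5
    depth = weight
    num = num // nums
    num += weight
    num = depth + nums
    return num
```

num = depth + 5

Transformed code:
def run(depth, weight):
    depth = weight % 5
    if num > num:
        for weight in depth:
            log(16)
            depth = 35 // num // (weight - 0)
        for weight in num:
            num = (10 - num) // (depth + num)
    elif 37 > num:
        process(depth)
    else:
        weight = num + weight // weight
    depth = weight
    num = num // 5
    num += weight
    num = depth + 5
    return num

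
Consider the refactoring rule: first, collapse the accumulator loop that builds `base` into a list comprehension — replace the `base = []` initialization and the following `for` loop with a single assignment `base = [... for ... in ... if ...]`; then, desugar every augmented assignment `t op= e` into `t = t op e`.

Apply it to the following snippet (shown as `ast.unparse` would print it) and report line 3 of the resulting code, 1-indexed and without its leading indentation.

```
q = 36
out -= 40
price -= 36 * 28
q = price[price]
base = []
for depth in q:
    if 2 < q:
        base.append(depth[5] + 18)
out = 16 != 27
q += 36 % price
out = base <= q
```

Transformed code:
q = 36
out = out - 40
price = price - 36 * 28
q = price[price]
base = [depth[5] + 18 for depth in q if 2 < q]
out = 16 != 27
q = q + 36 % price
out = base <= q

price = price - 36 * 28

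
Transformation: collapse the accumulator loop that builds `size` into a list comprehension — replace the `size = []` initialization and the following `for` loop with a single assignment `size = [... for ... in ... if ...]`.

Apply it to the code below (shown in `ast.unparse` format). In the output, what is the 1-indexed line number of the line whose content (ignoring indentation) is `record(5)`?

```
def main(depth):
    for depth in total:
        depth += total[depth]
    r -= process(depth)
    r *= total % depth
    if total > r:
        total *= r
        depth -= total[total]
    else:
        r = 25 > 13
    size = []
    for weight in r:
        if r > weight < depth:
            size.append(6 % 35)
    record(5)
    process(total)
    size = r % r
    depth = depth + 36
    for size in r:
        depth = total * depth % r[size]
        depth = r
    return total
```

12

Transformed code:
def main(depth):
    for depth in total:
        depth += total[depth]
    r -= process(depth)
    r *= total % depth
    if total > r:
        total *= r
        depth -= total[total]
    else:
        r = 25 > 13
    size = [6 % 35 for weight in r if r > weight < depth]
    record(5)
    process(total)
    size = r % r
    depth = depth + 36
    for size in r:
        depth = total * depth % r[size]
        depth = r
    return total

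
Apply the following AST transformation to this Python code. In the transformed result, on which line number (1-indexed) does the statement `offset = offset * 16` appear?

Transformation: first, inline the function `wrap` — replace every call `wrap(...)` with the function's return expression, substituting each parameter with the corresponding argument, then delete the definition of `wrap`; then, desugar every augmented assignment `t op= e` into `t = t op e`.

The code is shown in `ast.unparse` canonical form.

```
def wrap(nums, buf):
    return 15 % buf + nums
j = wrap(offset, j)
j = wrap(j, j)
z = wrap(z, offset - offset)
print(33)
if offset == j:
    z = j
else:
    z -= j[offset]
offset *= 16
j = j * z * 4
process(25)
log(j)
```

Transformed code:
j = 15 % j + offset
j = 15 % j + j
z = 15 % (offset - offset) + z
print(33)
if offset == j:
    z = j
else:
    z = z - j[offset]
offset = offset * 16
j = j * z * 4
process(25)
log(j)

9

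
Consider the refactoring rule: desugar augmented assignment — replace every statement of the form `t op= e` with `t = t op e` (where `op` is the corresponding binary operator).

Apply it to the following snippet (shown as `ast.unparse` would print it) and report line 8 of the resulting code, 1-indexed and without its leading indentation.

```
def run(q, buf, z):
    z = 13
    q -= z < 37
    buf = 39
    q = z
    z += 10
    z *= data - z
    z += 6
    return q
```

z = z + 6

Transformed code:
def run(q, buf, z):
    z = 13
    q = q - (z < 37)
    buf = 39
    q = z
    z = z + 10
    z = z * (data - z)
    z = z + 6
    return q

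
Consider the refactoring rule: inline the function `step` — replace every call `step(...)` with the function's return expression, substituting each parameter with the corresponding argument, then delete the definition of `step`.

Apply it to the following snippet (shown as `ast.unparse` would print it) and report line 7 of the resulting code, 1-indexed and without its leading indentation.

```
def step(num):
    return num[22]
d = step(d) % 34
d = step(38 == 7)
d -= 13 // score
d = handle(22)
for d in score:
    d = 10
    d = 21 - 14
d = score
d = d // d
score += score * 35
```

d = 21 - 14

Transformed code:
d = d[22] % 34
d = (38 == 7)[22]
d -= 13 // score
d = handle(22)
for d in score:
    d = 10
    d = 21 - 14
d = score
d = d // d
score += score * 35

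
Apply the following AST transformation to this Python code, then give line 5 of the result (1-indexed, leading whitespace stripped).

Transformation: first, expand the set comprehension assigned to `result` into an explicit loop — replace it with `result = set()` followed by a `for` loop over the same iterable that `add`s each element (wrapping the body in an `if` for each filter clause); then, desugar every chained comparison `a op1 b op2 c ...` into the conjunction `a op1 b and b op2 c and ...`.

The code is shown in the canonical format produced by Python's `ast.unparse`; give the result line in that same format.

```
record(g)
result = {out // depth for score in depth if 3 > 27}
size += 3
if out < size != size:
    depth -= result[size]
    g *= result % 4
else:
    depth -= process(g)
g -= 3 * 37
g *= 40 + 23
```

result.add(out // depth)

Transformed code:
record(g)
result = set()
for score in depth:
    if 3 > 27:
        result.add(out // depth)
size += 3
if out < size and size != size:
    depth -= result[size]
    g *= result % 4
else:
    depth -= process(g)
g -= 3 * 37
g *= 40 + 23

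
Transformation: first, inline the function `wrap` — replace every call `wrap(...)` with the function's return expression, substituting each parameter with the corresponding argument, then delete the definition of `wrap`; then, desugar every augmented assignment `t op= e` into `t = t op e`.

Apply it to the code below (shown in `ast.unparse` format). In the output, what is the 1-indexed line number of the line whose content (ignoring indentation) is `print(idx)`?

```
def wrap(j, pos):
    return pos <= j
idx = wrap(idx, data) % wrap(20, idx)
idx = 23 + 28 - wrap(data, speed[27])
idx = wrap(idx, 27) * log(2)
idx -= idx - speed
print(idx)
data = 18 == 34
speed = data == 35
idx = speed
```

Transformed code:
idx = (data <= idx) % (idx <= 20)
idx = 23 + 28 - (speed[27] <= data)
idx = (27 <= idx) * log(2)
idx = idx - (idx - speed)
print(idx)
data = 18 == 34
speed = data == 35
idx = speed

5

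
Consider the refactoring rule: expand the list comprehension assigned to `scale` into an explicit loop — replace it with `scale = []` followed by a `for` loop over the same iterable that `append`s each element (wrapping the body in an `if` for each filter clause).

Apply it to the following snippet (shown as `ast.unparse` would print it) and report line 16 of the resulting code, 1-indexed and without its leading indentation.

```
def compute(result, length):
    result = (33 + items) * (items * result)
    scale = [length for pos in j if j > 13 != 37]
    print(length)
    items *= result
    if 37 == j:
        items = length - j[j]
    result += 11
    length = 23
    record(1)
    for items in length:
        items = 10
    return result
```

return result

Transformed code:
def compute(result, length):
    result = (33 + items) * (items * result)
    scale = []
    for pos in j:
        if j > 13 != 37:
            scale.append(length)
    print(length)
    items *= result
    if 37 == j:
        items = length - j[j]
    result += 11
    length = 23
    record(1)
    for items in length:
        items = 10
    return result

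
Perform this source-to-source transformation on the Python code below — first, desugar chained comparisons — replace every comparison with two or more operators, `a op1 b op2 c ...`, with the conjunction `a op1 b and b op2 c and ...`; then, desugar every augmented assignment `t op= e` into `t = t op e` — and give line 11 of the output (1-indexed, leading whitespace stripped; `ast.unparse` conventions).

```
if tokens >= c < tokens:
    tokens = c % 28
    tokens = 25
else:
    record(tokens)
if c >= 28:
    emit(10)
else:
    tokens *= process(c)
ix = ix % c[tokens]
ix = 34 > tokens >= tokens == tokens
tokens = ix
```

ix = 34 > tokens and tokens >= tokens and (tokens == tokens)

Transformed code:
if tokens >= c and c < tokens:
    tokens = c % 28
    tokens = 25
else:
    record(tokens)
if c >= 28:
    emit(10)
else:
    tokens = tokens * process(c)
ix = ix % c[tokens]
ix = 34 > tokens and tokens >= tokens and (tokens == tokens)
tokens = ix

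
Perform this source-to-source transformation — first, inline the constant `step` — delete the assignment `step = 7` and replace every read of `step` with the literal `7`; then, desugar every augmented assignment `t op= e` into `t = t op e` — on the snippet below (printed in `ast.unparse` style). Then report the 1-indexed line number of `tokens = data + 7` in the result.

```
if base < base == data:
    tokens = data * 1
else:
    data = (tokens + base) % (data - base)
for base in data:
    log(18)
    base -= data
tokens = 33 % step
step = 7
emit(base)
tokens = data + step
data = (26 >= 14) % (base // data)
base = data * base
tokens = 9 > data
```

10

Transformed code:
if base < base == data:
    tokens = data * 1
else:
    data = (tokens + base) % (data - base)
for base in data:
    log(18)
    base = base - data
tokens = 33 % 7
emit(base)
tokens = data + 7
data = (26 >= 14) % (base // data)
base = data * base
tokens = 9 > data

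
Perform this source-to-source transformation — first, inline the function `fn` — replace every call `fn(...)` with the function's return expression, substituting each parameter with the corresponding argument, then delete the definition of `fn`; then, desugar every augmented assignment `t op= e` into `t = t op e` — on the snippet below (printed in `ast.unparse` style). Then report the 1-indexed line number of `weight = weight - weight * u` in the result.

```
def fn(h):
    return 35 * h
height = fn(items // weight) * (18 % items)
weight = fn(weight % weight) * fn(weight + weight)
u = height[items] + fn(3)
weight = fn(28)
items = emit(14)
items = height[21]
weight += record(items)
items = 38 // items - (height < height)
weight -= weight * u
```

9

Transformed code:
height = 35 * (items // weight) * (18 % items)
weight = 35 * (weight % weight) * (35 * (weight + weight))
u = height[items] + 35 * 3
weight = 35 * 28
items = emit(14)
items = height[21]
weight = weight + record(items)
items = 38 // items - (height < height)
weight = weight - weight * u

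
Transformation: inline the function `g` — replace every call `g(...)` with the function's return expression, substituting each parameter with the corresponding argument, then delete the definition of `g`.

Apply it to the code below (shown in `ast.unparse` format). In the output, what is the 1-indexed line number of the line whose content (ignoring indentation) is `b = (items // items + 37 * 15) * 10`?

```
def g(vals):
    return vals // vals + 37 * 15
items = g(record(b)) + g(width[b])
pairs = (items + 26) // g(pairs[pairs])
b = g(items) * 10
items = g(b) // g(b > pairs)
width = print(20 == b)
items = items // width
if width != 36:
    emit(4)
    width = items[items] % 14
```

3

Transformed code:
items = record(b) // record(b) + 37 * 15 + (width[b] // width[b] + 37 * 15)
pairs = (items + 26) // (pairs[pairs] // pairs[pairs] + 37 * 15)
b = (items // items + 37 * 15) * 10
items = (b // b + 37 * 15) // ((b > pairs) // (b > pairs) + 37 * 15)
width = print(20 == b)
items = items // width
if width != 36:
    emit(4)
    width = items[items] % 14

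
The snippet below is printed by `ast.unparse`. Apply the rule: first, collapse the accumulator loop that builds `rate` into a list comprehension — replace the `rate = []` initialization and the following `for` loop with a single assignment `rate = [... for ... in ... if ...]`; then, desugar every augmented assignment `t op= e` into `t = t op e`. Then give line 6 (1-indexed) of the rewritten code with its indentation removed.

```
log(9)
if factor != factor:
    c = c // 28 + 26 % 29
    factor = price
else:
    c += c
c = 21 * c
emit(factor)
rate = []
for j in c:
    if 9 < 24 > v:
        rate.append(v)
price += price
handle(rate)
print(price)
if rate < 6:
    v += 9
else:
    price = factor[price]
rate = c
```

Transformed code:
log(9)
if factor != factor:
    c = c // 28 + 26 % 29
    factor = price
else:
    c = c + c
c = 21 * c
emit(factor)
rate = [v for j in c if 9 < 24 > v]
price = price + price
handle(rate)
print(price)
if rate < 6:
    v = v + 9
else:
    price = factor[price]
rate = c

c = c + c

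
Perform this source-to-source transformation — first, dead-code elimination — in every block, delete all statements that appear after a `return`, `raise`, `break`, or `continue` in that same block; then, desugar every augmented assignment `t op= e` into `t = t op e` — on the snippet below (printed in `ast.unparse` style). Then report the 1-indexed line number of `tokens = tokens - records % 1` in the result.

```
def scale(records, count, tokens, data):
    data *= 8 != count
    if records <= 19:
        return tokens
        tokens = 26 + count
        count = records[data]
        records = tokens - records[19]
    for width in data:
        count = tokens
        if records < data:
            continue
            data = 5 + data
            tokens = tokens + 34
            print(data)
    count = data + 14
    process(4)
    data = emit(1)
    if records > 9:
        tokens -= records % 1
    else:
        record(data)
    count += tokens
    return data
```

Transformed code:
def scale(records, count, tokens, data):
    data = data * (8 != count)
    if records <= 19:
        return tokens
    for width in data:
        count = tokens
        if records < data:
            continue
    count = data + 14
    process(4)
    data = emit(1)
    if records > 9:
        tokens = tokens - records % 1
    else:
        record(data)
    count = count + tokens
    return data

13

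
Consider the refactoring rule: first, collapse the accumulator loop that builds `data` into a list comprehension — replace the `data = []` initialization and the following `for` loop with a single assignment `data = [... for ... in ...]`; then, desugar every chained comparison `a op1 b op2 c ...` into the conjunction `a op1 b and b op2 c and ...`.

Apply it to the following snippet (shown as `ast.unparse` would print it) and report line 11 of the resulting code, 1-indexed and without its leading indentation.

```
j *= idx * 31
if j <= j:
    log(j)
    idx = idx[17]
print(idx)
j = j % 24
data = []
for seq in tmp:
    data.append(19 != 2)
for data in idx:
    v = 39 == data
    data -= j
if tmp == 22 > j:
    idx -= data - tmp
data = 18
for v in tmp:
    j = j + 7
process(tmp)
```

if tmp == 22 and 22 > j:

Transformed code:
j *= idx * 31
if j <= j:
    log(j)
    idx = idx[17]
print(idx)
j = j % 24
data = [19 != 2 for seq in tmp]
for data in idx:
    v = 39 == data
    data -= j
if tmp == 22 and 22 > j:
    idx -= data - tmp
data = 18
for v in tmp:
    j = j + 7
process(tmp)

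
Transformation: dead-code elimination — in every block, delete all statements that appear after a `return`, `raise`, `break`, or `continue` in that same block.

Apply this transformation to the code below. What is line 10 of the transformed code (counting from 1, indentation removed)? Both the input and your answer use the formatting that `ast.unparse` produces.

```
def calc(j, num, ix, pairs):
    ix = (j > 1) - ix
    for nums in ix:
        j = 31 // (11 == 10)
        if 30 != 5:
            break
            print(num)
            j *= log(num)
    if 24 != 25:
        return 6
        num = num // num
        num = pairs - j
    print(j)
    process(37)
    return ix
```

process(37)

Transformed code:
def calc(j, num, ix, pairs):
    ix = (j > 1) - ix
    for nums in ix:
        j = 31 // (11 == 10)
        if 30 != 5:
            break
    if 24 != 25:
        return 6
    print(j)
    process(37)
    return ix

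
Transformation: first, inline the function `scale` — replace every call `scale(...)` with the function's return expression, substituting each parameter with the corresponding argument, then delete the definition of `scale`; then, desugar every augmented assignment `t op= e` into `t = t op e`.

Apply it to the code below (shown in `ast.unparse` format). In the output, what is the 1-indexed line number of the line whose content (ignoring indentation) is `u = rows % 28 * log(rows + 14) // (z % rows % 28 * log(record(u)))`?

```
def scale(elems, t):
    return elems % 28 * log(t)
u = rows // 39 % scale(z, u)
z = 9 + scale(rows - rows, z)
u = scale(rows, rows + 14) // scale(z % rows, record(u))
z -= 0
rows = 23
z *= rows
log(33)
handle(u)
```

3

Transformed code:
u = rows // 39 % (z % 28 * log(u))
z = 9 + (rows - rows) % 28 * log(z)
u = rows % 28 * log(rows + 14) // (z % rows % 28 * log(record(u)))
z = z - 0
rows = 23
z = z * rows
log(33)
handle(u)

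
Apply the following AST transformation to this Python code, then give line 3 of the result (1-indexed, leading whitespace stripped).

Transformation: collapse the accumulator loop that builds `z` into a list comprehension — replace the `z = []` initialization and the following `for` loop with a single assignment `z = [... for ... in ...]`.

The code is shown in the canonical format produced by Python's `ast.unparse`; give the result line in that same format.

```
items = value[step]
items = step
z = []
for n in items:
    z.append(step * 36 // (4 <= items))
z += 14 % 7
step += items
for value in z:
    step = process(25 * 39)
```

Transformed code:
items = value[step]
items = step
z = [step * 36 // (4 <= items) for n in items]
z += 14 % 7
step += items
for value in z:
    step = process(25 * 39)

z = [step * 36 // (4 <= items) for n in items]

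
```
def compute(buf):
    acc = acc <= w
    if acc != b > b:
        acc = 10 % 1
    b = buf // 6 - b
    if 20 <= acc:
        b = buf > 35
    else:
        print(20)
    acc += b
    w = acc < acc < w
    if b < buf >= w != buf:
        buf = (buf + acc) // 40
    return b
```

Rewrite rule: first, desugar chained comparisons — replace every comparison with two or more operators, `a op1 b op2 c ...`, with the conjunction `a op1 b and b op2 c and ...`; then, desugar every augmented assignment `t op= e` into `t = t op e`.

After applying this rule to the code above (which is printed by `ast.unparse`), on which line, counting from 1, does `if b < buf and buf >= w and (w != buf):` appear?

Transformed code:
def compute(buf):
    acc = acc <= w
    if acc != b and b > b:
        acc = 10 % 1
    b = buf // 6 - b
    if 20 <= acc:
        b = buf > 35
    else:
        print(20)
    acc = acc + b
    w = acc < acc and acc < w
    if b < buf and buf >= w and (w != buf):
        buf = (buf + acc) // 40
    return b

12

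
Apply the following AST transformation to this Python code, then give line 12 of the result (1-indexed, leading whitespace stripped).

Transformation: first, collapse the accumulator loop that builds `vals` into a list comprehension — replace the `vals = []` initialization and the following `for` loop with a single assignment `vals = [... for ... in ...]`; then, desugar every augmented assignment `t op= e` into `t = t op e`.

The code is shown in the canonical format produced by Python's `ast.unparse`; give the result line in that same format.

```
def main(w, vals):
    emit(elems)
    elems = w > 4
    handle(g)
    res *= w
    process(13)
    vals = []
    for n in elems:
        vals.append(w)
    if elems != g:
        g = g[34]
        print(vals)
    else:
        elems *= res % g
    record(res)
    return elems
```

elems = elems * (res % g)

Transformed code:
def main(w, vals):
    emit(elems)
    elems = w > 4
    handle(g)
    res = res * w
    process(13)
    vals = [w for n in elems]
    if elems != g:
        g = g[34]
        print(vals)
    else:
        elems = elems * (res % g)
    record(res)
    return elems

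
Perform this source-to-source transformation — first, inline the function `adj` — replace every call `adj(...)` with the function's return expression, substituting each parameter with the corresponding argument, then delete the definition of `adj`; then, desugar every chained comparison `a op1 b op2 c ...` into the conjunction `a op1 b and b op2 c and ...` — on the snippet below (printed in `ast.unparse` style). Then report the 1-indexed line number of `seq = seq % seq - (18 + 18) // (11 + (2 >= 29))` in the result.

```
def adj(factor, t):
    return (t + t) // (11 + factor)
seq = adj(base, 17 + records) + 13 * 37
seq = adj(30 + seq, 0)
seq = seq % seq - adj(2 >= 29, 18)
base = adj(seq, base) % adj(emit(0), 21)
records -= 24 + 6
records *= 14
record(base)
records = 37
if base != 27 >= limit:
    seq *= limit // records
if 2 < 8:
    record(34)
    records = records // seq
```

3

Transformed code:
seq = (17 + records + (17 + records)) // (11 + base) + 13 * 37
seq = (0 + 0) // (11 + (30 + seq))
seq = seq % seq - (18 + 18) // (11 + (2 >= 29))
base = (base + base) // (11 + seq) % ((21 + 21) // (11 + emit(0)))
records -= 24 + 6
records *= 14
record(base)
records = 37
if base != 27 and 27 >= limit:
    seq *= limit // records
if 2 < 8:
    record(34)
    records = records // seq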